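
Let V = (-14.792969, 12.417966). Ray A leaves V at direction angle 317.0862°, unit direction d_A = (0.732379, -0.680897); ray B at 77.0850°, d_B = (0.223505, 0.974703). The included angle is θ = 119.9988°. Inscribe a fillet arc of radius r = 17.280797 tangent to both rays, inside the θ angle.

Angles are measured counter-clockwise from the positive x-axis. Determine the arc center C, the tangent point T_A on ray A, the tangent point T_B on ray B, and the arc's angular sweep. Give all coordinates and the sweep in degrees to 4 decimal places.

bisector direction at 17.0856° = (0.955867,0.293800)
center distance |VC| = r/sin(θ/2) = 17.280797/sin(59.9994°) = 19.954266
C = V + |VC|·bis = (4.2807,18.2805)
T_A = V + ((C−V)·d_A)·d_A = V + 9.9773·d_A = (-7.4858,5.6244)
T_B = V + ((C−V)·d_B)·d_B = V + 9.9773·d_B = (-12.5630,22.1429)
sweep = 180° − θ = 60.0012°

center=(4.2807,18.2805) T_A=(-7.4858,5.6244) T_B=(-12.5630,22.1429) sweep=60.0012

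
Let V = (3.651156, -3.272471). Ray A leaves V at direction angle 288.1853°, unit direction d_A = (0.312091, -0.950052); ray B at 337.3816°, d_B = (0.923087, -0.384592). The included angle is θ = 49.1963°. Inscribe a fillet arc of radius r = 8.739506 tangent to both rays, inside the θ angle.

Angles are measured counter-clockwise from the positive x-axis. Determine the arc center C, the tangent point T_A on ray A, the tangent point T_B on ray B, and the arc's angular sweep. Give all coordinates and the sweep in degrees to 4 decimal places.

bisector direction at 312.7834° = (0.679229,-0.733926)
center distance |VC| = r/sin(θ/2) = 8.739506/sin(24.5982°) = 20.995738
C = V + |VC|·bis = (17.9121,-18.6818)
T_A = V + ((C−V)·d_A)·d_A = V + 19.0904·d_A = (9.6091,-21.4093)
T_B = V + ((C−V)·d_B)·d_B = V + 19.0904·d_B = (21.2732,-10.6145)
sweep = 180° − θ = 130.8037°

center=(17.9121,-18.6818) T_A=(9.6091,-21.4093) T_B=(21.2732,-10.6145) sweep=130.8037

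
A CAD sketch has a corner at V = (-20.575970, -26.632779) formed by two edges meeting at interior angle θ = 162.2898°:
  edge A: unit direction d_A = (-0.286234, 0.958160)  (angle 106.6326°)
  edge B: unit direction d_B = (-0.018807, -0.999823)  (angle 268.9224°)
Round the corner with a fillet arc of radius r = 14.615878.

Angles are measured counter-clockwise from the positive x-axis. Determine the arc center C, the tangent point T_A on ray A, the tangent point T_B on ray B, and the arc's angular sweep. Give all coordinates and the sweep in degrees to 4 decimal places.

center=(-35.2321,-28.6346) T_A=(-21.2277,-24.4510) T_B=(-20.6188,-28.9094) sweep=17.7102

bisector direction at 187.7775° = (-0.990801,-0.135326)
center distance |VC| = r/sin(θ/2) = 14.615878/sin(81.1449°) = 14.792189
C = V + |VC|·bis = (-35.2321,-28.6346)
T_A = V + ((C−V)·d_A)·d_A = V + 2.2771·d_A = (-21.2277,-24.4510)
T_B = V + ((C−V)·d_B)·d_B = V + 2.2771·d_B = (-20.6188,-28.9094)
sweep = 180° − θ = 17.7102°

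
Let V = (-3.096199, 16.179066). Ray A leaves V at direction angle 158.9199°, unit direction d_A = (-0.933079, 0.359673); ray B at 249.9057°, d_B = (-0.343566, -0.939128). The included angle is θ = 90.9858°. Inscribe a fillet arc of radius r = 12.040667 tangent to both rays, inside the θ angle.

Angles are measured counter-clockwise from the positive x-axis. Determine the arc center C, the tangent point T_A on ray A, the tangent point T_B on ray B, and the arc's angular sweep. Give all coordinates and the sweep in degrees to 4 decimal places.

bisector direction at 204.4128° = (-0.910591,-0.413308)
center distance |VC| = r/sin(θ/2) = 12.040667/sin(45.4929°) = 16.883457
C = V + |VC|·bis = (-18.4701,9.2010)
T_A = V + ((C−V)·d_A)·d_A = V + 11.8353·d_A = (-14.1394,20.4359)
T_B = V + ((C−V)·d_B)·d_B = V + 11.8353·d_B = (-7.1624,5.0642)
sweep = 180° − θ = 89.0142°

center=(-18.4701,9.2010) T_A=(-14.1394,20.4359) T_B=(-7.1624,5.0642) sweep=89.0142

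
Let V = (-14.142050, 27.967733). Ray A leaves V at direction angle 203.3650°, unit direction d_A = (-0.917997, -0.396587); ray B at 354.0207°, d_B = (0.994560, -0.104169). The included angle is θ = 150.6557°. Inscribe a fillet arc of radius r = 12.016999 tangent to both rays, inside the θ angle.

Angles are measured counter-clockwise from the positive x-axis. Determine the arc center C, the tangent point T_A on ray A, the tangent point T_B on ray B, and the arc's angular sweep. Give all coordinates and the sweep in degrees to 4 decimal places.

bisector direction at 278.6929° = (0.151137,-0.988513)
center distance |VC| = r/sin(θ/2) = 12.016999/sin(75.3278°) = 12.422070
C = V + |VC|·bis = (-12.2646,15.6884)
T_A = V + ((C−V)·d_A)·d_A = V + 3.1464·d_A = (-17.0304,26.7199)
T_B = V + ((C−V)·d_B)·d_B = V + 3.1464·d_B = (-11.0128,27.6400)
sweep = 180° − θ = 29.3443°

center=(-12.2646,15.6884) T_A=(-17.0304,26.7199) T_B=(-11.0128,27.6400) sweep=29.3443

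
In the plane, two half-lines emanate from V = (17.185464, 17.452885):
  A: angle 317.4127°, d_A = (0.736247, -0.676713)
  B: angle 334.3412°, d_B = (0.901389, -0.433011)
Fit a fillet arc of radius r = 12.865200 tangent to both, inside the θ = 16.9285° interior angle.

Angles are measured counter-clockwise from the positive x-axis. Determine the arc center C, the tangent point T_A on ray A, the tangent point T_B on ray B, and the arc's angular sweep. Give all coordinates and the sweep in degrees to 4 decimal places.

center=(89.5416,-31.5783) T_A=(80.8355,-41.0503) T_B=(95.1123,-19.9818) sweep=163.0715

bisector direction at 325.8769° = (0.827835,-0.560972)
center distance |VC| = r/sin(θ/2) = 12.865200/sin(8.4642°) = 87.404040
C = V + |VC|·bis = (89.5416,-31.5783)
T_A = V + ((C−V)·d_A)·d_A = V + 86.4520·d_A = (80.8355,-41.0503)
T_B = V + ((C−V)·d_B)·d_B = V + 86.4520·d_B = (95.1123,-19.9818)
sweep = 180° − θ = 163.0715°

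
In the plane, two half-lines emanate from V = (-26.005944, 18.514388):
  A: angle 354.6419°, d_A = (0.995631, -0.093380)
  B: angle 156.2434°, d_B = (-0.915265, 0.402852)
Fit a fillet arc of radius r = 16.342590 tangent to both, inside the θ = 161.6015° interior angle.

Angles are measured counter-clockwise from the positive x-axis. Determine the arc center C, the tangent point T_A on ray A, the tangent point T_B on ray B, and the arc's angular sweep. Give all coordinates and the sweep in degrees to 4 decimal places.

bisector direction at 75.4427° = (0.251349,0.967897)
center distance |VC| = r/sin(θ/2) = 16.342590/sin(80.8007°) = 16.555521
C = V + |VC|·bis = (-21.8447,34.5384)
T_A = V + ((C−V)·d_A)·d_A = V + 2.6467·d_A = (-23.3708,18.2672)
T_B = V + ((C−V)·d_B)·d_B = V + 2.6467·d_B = (-28.4284,19.5806)
sweep = 180° − θ = 18.3985°

center=(-21.8447,34.5384) T_A=(-23.3708,18.2672) T_B=(-28.4284,19.5806) sweep=18.3985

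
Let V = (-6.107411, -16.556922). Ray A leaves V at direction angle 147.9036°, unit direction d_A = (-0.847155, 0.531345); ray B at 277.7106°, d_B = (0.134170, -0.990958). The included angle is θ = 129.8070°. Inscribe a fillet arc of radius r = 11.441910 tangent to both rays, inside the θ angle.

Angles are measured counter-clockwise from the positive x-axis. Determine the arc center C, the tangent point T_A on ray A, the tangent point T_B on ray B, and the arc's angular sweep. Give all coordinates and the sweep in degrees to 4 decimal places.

center=(-16.7269,-23.4026) T_A=(-10.6473,-13.7095) T_B=(-5.3884,-21.8674) sweep=50.1930

bisector direction at 212.8071° = (-0.840499,-0.541812)
center distance |VC| = r/sin(θ/2) = 11.441910/sin(64.9035°) = 12.634692
C = V + |VC|·bis = (-16.7269,-23.4026)
T_A = V + ((C−V)·d_A)·d_A = V + 5.3589·d_A = (-10.6473,-13.7095)
T_B = V + ((C−V)·d_B)·d_B = V + 5.3589·d_B = (-5.3884,-21.8674)
sweep = 180° − θ = 50.1930°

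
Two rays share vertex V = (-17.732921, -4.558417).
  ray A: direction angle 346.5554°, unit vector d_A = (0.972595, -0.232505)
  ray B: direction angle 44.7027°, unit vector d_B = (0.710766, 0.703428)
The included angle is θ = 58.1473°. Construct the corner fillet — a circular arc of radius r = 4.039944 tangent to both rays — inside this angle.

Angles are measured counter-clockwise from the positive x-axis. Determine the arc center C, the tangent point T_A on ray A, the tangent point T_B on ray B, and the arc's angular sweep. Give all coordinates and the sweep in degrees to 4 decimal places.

bisector direction at 15.6291° = (0.963026,0.269408)
center distance |VC| = r/sin(θ/2) = 4.039944/sin(29.0737°) = 8.313780
C = V + |VC|·bis = (-9.7265,-2.3186)
T_A = V + ((C−V)·d_A)·d_A = V + 7.2662·d_A = (-10.6658,-6.2478)
T_B = V + ((C−V)·d_B)·d_B = V + 7.2662·d_B = (-12.5683,0.5528)
sweep = 180° − θ = 121.8527°

center=(-9.7265,-2.3186) T_A=(-10.6658,-6.2478) T_B=(-12.5683,0.5528) sweep=121.8527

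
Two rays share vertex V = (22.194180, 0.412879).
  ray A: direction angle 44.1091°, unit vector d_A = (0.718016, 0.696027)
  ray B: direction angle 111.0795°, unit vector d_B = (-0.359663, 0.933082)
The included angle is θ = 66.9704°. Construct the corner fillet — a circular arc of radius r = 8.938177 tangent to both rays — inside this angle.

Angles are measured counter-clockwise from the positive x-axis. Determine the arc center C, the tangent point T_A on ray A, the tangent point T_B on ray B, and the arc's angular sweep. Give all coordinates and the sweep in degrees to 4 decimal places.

bisector direction at 77.5943° = (0.214832,0.976651)
center distance |VC| = r/sin(θ/2) = 8.938177/sin(33.4852°) = 16.200521
C = V + |VC|·bis = (25.6746,16.2351)
T_A = V + ((C−V)·d_A)·d_A = V + 13.5117·d_A = (31.8958,9.8174)
T_B = V + ((C−V)·d_B)·d_B = V + 13.5117·d_B = (17.3345,13.0204)
sweep = 180° − θ = 113.0296°

center=(25.6746,16.2351) T_A=(31.8958,9.8174) T_B=(17.3345,13.0204) sweep=113.0296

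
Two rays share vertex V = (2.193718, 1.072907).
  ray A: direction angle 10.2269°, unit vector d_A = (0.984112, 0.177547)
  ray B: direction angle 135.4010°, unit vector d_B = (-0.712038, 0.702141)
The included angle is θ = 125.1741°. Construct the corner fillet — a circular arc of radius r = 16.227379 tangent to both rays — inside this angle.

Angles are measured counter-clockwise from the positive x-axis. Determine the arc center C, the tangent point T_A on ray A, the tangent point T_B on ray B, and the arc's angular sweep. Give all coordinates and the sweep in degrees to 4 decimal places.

bisector direction at 72.8139° = (0.295475,0.955350)
center distance |VC| = r/sin(θ/2) = 16.227379/sin(62.5870°) = 18.280018
C = V + |VC|·bis = (7.5950,18.5367)
T_A = V + ((C−V)·d_A)·d_A = V + 8.4161·d_A = (10.4761,2.5672)
T_B = V + ((C−V)·d_B)·d_B = V + 8.4161·d_B = (-3.7989,6.9822)
sweep = 180° − θ = 54.8259°

center=(7.5950,18.5367) T_A=(10.4761,2.5672) T_B=(-3.7989,6.9822) sweep=54.8259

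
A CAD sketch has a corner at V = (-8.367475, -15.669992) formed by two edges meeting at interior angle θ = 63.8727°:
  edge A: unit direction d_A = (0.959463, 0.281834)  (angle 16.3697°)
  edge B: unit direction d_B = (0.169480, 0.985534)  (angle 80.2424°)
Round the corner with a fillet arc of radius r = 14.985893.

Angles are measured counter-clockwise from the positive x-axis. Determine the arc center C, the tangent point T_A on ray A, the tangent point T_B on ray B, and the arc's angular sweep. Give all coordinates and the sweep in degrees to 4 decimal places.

center=(10.4762,5.4842) T_A=(14.6998,-8.8942) T_B=(-4.2929,8.0240) sweep=116.1273

bisector direction at 48.3060° = (0.665152,0.746708)
center distance |VC| = r/sin(θ/2) = 14.985893/sin(31.9364°) = 28.329961
C = V + |VC|·bis = (10.4762,5.4842)
T_A = V + ((C−V)·d_A)·d_A = V + 24.0418·d_A = (14.6998,-8.8942)
T_B = V + ((C−V)·d_B)·d_B = V + 24.0418·d_B = (-4.2929,8.0240)
sweep = 180° − θ = 116.1273°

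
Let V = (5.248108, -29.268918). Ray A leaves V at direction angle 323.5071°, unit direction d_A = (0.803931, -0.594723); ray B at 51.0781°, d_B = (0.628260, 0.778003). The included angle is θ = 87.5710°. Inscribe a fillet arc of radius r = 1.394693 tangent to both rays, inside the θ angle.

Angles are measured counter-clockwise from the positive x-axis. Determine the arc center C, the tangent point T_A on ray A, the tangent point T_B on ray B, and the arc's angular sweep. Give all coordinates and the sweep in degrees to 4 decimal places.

bisector direction at 7.2926° = (0.991911,0.126937)
center distance |VC| = r/sin(θ/2) = 1.394693/sin(43.7855°) = 2.015567
C = V + |VC|·bis = (7.2474,-29.0131)
T_A = V + ((C−V)·d_A)·d_A = V + 1.4551·d_A = (6.4179,-30.1343)
T_B = V + ((C−V)·d_B)·d_B = V + 1.4551·d_B = (6.1623,-28.1368)
sweep = 180° − θ = 92.4290°

center=(7.2474,-29.0131) T_A=(6.4179,-30.1343) T_B=(6.1623,-28.1368) sweep=92.4290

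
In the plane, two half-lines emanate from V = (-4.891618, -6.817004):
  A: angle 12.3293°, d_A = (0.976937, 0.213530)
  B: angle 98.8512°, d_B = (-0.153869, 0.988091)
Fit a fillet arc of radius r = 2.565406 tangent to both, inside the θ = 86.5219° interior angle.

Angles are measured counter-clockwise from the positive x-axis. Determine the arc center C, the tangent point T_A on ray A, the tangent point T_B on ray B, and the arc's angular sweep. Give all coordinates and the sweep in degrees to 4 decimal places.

center=(-2.7762,-3.7287) T_A=(-2.2284,-6.2349) T_B=(-5.3111,-4.1234) sweep=93.4781

bisector direction at 55.5903° = (0.565107,0.825017)
center distance |VC| = r/sin(θ/2) = 2.565406/sin(43.2610°) = 3.743358
C = V + |VC|·bis = (-2.7762,-3.7287)
T_A = V + ((C−V)·d_A)·d_A = V + 2.7261·d_A = (-2.2284,-6.2349)
T_B = V + ((C−V)·d_B)·d_B = V + 2.7261·d_B = (-5.3111,-4.1234)
sweep = 180° − θ = 93.4781°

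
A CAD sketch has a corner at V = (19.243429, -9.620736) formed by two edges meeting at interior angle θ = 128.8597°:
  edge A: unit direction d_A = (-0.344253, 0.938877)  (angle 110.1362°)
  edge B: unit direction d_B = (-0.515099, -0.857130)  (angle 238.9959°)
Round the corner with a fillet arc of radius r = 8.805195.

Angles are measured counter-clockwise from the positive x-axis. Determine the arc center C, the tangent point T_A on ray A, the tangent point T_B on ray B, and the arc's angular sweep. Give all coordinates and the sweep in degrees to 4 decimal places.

bisector direction at 174.5661° = (-0.995506,0.094698)
center distance |VC| = r/sin(θ/2) = 8.805195/sin(64.4299°) = 9.761235
C = V + |VC|·bis = (9.5261,-8.6964)
T_A = V + ((C−V)·d_A)·d_A = V + 4.2131·d_A = (17.7931,-5.6652)
T_B = V + ((C−V)·d_B)·d_B = V + 4.2131·d_B = (17.0733,-13.2319)
sweep = 180° − θ = 51.1403°

center=(9.5261,-8.6964) T_A=(17.7931,-5.6652) T_B=(17.0733,-13.2319) sweep=51.1403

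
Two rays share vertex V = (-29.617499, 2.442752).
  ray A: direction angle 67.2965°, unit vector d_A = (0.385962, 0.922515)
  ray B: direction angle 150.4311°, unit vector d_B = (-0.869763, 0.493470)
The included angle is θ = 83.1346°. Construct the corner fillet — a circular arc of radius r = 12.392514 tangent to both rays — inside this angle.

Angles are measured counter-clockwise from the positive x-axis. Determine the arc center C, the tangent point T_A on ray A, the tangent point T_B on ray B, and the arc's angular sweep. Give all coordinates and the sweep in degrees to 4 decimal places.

center=(-35.6563,20.1171) T_A=(-24.2240,15.3340) T_B=(-41.7716,9.3385) sweep=96.8654

bisector direction at 108.8638° = (-0.323320,0.946290)
center distance |VC| = r/sin(θ/2) = 12.392514/sin(41.5673°) = 18.677508
C = V + |VC|·bis = (-35.6563,20.1171)
T_A = V + ((C−V)·d_A)·d_A = V + 13.9741·d_A = (-24.2240,15.3340)
T_B = V + ((C−V)·d_B)·d_B = V + 13.9741·d_B = (-41.7716,9.3385)
sweep = 180° − θ = 96.8654°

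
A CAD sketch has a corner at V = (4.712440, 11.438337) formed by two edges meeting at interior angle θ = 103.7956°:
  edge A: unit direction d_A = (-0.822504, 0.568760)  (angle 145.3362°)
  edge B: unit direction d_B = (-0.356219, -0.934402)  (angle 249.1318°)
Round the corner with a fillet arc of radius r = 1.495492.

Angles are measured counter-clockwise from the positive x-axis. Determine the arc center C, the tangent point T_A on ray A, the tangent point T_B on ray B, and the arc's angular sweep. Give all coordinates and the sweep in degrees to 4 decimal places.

center=(2.8973,10.8753) T_A=(3.7479,12.1053) T_B=(4.2947,10.3426) sweep=76.2044

bisector direction at 197.2340° = (-0.955103,-0.296275)
center distance |VC| = r/sin(θ/2) = 1.495492/sin(51.8978°) = 1.900458
C = V + |VC|·bis = (2.8973,10.8753)
T_A = V + ((C−V)·d_A)·d_A = V + 1.1727·d_A = (3.7479,12.1053)
T_B = V + ((C−V)·d_B)·d_B = V + 1.1727·d_B = (4.2947,10.3426)
sweep = 180° − θ = 76.2044°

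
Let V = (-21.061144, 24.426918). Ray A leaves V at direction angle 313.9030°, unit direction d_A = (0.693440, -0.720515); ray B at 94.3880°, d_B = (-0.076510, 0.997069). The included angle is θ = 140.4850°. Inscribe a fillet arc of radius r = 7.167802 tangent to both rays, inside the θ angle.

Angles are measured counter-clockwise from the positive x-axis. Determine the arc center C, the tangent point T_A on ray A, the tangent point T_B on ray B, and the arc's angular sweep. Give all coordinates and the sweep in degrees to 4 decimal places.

bisector direction at 24.1455° = (0.912510,0.409055)
center distance |VC| = r/sin(θ/2) = 7.167802/sin(70.2425°) = 7.616151
C = V + |VC|·bis = (-14.1113,27.5423)
T_A = V + ((C−V)·d_A)·d_A = V + 2.5746·d_A = (-19.2758,22.5719)
T_B = V + ((C−V)·d_B)·d_B = V + 2.5746·d_B = (-21.2581,26.9939)
sweep = 180° − θ = 39.5150°

center=(-14.1113,27.5423) T_A=(-19.2758,22.5719) T_B=(-21.2581,26.9939) sweep=39.5150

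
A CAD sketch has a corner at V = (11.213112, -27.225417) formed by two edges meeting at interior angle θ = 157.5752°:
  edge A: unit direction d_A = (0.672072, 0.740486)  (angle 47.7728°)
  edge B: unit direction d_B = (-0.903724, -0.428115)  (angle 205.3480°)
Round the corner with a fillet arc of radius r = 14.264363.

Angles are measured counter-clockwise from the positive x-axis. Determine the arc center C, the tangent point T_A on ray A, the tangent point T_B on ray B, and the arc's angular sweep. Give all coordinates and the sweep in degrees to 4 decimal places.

center=(2.5509,-15.5449) T_A=(13.1135,-25.1316) T_B=(8.6577,-28.4360) sweep=22.4248

bisector direction at 126.5604° = (-0.595670,0.803229)
center distance |VC| = r/sin(θ/2) = 14.264363/sin(78.7876°) = 14.541923
C = V + |VC|·bis = (2.5509,-15.5449)
T_A = V + ((C−V)·d_A)·d_A = V + 2.8276·d_A = (13.1135,-25.1316)
T_B = V + ((C−V)·d_B)·d_B = V + 2.8276·d_B = (8.6577,-28.4360)
sweep = 180° − θ = 22.4248°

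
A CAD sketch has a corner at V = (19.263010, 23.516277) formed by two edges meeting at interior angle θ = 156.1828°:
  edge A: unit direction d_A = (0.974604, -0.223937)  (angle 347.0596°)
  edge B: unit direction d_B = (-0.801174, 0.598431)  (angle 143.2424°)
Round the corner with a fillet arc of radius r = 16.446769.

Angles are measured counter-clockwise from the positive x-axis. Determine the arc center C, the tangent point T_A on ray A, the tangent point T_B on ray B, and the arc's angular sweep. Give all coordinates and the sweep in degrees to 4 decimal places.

bisector direction at 65.1510° = (0.420228,0.907418)
center distance |VC| = r/sin(θ/2) = 16.446769/sin(78.0914°) = 16.808522
C = V + |VC|·bis = (26.3264,38.7686)
T_A = V + ((C−V)·d_A)·d_A = V + 3.4685·d_A = (22.6434,22.7396)
T_B = V + ((C−V)·d_B)·d_B = V + 3.4685·d_B = (16.4842,25.5919)
sweep = 180° − θ = 23.8172°

center=(26.3264,38.7686) T_A=(22.6434,22.7396) T_B=(16.4842,25.5919) sweep=23.8172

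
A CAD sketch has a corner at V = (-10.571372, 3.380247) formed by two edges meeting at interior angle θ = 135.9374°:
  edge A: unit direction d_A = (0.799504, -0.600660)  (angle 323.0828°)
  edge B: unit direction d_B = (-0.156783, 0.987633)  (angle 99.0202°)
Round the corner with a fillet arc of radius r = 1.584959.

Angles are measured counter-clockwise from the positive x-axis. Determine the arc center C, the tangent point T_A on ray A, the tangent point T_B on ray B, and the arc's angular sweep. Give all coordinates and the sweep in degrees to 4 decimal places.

bisector direction at 31.0515° = (0.856704,0.515808)
center distance |VC| = r/sin(θ/2) = 1.584959/sin(67.9687°) = 1.709811
C = V + |VC|·bis = (-9.1066,4.2622)
T_A = V + ((C−V)·d_A)·d_A = V + 0.6414·d_A = (-10.0586,2.9950)
T_B = V + ((C−V)·d_B)·d_B = V + 0.6414·d_B = (-10.6719,4.0137)
sweep = 180° − θ = 44.0626°

center=(-9.1066,4.2622) T_A=(-10.0586,2.9950) T_B=(-10.6719,4.0137) sweep=44.0626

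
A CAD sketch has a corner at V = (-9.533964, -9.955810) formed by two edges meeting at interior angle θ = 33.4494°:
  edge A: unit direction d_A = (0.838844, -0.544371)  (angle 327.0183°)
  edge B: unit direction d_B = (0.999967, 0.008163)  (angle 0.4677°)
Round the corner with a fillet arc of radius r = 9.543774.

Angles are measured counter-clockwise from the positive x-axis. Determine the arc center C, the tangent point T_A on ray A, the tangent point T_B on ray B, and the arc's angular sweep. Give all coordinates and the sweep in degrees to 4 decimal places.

center=(22.3042,-19.2400) T_A=(17.1088,-27.2457) T_B=(22.2263,-9.6965) sweep=146.5506

bisector direction at 343.7430° = (0.960016,-0.279946)
center distance |VC| = r/sin(θ/2) = 9.543774/sin(16.7247°) = 33.164197
C = V + |VC|·bis = (22.3042,-19.2400)
T_A = V + ((C−V)·d_A)·d_A = V + 31.7613·d_A = (17.1088,-27.2457)
T_B = V + ((C−V)·d_B)·d_B = V + 31.7613·d_B = (22.2263,-9.6965)
sweep = 180° − θ = 146.5506°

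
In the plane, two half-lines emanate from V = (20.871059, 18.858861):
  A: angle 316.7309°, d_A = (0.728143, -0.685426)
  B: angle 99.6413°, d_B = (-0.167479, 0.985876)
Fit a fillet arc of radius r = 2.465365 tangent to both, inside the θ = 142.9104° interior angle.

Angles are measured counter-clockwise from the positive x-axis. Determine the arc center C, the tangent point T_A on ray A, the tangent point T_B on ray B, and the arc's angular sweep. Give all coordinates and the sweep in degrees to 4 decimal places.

center=(23.1631,20.0871) T_A=(21.4733,18.2920) T_B=(20.7325,19.6742) sweep=37.0896

bisector direction at 28.1861° = (0.881418,0.472337)
center distance |VC| = r/sin(θ/2) = 2.465365/sin(71.4552°) = 2.600390
C = V + |VC|·bis = (23.1631,20.0871)
T_A = V + ((C−V)·d_A)·d_A = V + 0.8270·d_A = (21.4733,18.2920)
T_B = V + ((C−V)·d_B)·d_B = V + 0.8270·d_B = (20.7325,19.6742)
sweep = 180° − θ = 37.0896°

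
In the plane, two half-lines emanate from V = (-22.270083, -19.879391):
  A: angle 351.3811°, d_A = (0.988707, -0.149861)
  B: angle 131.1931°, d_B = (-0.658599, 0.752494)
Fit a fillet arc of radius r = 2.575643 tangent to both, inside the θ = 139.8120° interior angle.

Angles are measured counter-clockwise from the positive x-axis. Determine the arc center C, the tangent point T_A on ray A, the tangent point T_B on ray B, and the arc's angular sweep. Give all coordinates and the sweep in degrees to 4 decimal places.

bisector direction at 61.2871° = (0.480421,0.877038)
center distance |VC| = r/sin(θ/2) = 2.575643/sin(69.9060°) = 2.742583
C = V + |VC|·bis = (-20.9525,-17.4740)
T_A = V + ((C−V)·d_A)·d_A = V + 0.9422·d_A = (-21.3385,-20.0206)
T_B = V + ((C−V)·d_B)·d_B = V + 0.9422·d_B = (-22.8906,-19.1704)
sweep = 180° − θ = 40.1880°

center=(-20.9525,-17.4740) T_A=(-21.3385,-20.0206) T_B=(-22.8906,-19.1704) sweep=40.1880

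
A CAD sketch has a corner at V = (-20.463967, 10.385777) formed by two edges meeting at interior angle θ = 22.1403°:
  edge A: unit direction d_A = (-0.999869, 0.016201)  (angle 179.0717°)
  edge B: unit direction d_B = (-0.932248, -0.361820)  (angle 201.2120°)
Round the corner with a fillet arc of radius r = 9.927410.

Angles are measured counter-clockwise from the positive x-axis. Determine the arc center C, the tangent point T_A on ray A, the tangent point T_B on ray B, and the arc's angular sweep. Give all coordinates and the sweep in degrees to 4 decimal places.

bisector direction at 190.1419° = (-0.984375,-0.176086)
center distance |VC| = r/sin(θ/2) = 9.927410/sin(11.0701°) = 51.702378
C = V + |VC|·bis = (-71.3585,1.2817)
T_A = V + ((C−V)·d_A)·d_A = V + 50.7403·d_A = (-71.1977,11.2078)
T_B = V + ((C−V)·d_B)·d_B = V + 50.7403·d_B = (-67.7666,-7.9731)
sweep = 180° − θ = 157.8597°

center=(-71.3585,1.2817) T_A=(-71.1977,11.2078) T_B=(-67.7666,-7.9731) sweep=157.8597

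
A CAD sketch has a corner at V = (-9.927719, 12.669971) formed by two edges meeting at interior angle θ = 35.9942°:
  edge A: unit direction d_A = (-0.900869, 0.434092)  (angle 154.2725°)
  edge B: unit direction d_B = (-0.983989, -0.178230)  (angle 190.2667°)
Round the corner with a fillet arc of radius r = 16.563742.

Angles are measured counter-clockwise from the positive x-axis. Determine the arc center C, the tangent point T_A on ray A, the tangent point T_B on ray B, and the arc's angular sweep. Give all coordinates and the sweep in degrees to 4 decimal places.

bisector direction at 172.2696° = (-0.990912,0.134512)
center distance |VC| = r/sin(θ/2) = 16.563742/sin(17.9971°) = 53.609746
C = V + |VC|·bis = (-63.0503,19.8811)
T_A = V + ((C−V)·d_A)·d_A = V + 50.9867·d_A = (-55.8601,34.8029)
T_B = V + ((C−V)·d_B)·d_B = V + 50.9867·d_B = (-60.0981,3.5826)
sweep = 180° − θ = 144.0058°

center=(-63.0503,19.8811) T_A=(-55.8601,34.8029) T_B=(-60.0981,3.5826) sweep=144.0058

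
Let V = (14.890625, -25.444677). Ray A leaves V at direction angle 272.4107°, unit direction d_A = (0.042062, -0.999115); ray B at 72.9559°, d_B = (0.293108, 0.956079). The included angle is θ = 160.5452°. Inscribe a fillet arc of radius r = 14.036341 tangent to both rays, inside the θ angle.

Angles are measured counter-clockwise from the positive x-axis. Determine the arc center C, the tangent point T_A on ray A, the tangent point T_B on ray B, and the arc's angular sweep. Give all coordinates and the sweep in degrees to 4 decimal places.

bisector direction at 352.6833° = (0.991857,-0.127354)
center distance |VC| = r/sin(θ/2) = 14.036341/sin(80.2726°) = 14.241088
C = V + |VC|·bis = (29.0158,-27.2583)
T_A = V + ((C−V)·d_A)·d_A = V + 2.4062·d_A = (14.9918,-27.8487)
T_B = V + ((C−V)·d_B)·d_B = V + 2.4062·d_B = (15.5959,-23.1442)
sweep = 180° − θ = 19.4548°

center=(29.0158,-27.2583) T_A=(14.9918,-27.8487) T_B=(15.5959,-23.1442) sweep=19.4548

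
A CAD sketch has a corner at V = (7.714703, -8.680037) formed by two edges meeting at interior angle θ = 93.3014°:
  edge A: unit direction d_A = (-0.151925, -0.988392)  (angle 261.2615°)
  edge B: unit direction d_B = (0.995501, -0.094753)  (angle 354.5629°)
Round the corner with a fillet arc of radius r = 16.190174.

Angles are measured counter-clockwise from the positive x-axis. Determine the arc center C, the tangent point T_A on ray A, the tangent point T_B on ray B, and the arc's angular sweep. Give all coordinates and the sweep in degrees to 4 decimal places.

bisector direction at 307.9122° = (0.614453,-0.788953)
center distance |VC| = r/sin(θ/2) = 16.190174/sin(46.6507°) = 22.264255
C = V + |VC|·bis = (21.3950,-26.2455)
T_A = V + ((C−V)·d_A)·d_A = V + 15.2832·d_A = (5.3928,-23.7858)
T_B = V + ((C−V)·d_B)·d_B = V + 15.2832·d_B = (22.9291,-10.1282)
sweep = 180° − θ = 86.6986°

center=(21.3950,-26.2455) T_A=(5.3928,-23.7858) T_B=(22.9291,-10.1282) sweep=86.6986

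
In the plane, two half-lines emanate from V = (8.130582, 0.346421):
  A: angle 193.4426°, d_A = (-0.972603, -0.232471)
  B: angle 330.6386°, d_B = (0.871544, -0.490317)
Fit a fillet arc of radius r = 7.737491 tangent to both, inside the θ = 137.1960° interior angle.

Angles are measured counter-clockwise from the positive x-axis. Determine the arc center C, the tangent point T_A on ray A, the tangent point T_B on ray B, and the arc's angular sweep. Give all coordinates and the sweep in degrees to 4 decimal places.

center=(6.9798,-7.8841) T_A=(5.1811,-0.3586) T_B=(10.7736,-1.1405) sweep=42.8040

bisector direction at 262.0406° = (-0.138471,-0.990366)
center distance |VC| = r/sin(θ/2) = 7.737491/sin(68.5980°) = 8.310562
C = V + |VC|·bis = (6.9798,-7.8841)
T_A = V + ((C−V)·d_A)·d_A = V + 3.0326·d_A = (5.1811,-0.3586)
T_B = V + ((C−V)·d_B)·d_B = V + 3.0326·d_B = (10.7736,-1.1405)
sweep = 180° − θ = 42.8040°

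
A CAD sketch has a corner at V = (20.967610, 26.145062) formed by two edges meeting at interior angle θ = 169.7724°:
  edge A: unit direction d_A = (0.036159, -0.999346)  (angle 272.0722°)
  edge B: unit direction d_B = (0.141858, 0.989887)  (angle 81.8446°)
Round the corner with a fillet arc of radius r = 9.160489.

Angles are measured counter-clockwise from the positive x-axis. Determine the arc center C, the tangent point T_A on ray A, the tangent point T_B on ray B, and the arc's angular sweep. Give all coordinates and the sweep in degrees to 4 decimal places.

bisector direction at 356.9584° = (0.998591,-0.053061)
center distance |VC| = r/sin(θ/2) = 9.160489/sin(84.8862°) = 9.197097
C = V + |VC|·bis = (30.1518,25.6571)
T_A = V + ((C−V)·d_A)·d_A = V + 0.8198·d_A = (20.9973,25.3258)
T_B = V + ((C−V)·d_B)·d_B = V + 0.8198·d_B = (21.0839,26.9565)
sweep = 180° − θ = 10.2276°

center=(30.1518,25.6571) T_A=(20.9973,25.3258) T_B=(21.0839,26.9565) sweep=10.2276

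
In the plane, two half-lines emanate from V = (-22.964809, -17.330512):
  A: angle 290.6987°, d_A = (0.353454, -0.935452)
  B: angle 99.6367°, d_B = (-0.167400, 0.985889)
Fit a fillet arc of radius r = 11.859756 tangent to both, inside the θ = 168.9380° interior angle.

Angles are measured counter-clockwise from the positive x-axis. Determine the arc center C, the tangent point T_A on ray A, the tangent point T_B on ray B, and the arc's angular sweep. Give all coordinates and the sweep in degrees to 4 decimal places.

center=(-11.4647,-14.2129) T_A=(-22.5589,-18.4048) T_B=(-23.1571,-16.1983) sweep=11.0620

bisector direction at 15.1677° = (0.965164,0.261645)
center distance |VC| = r/sin(θ/2) = 11.859756/sin(84.4690°) = 11.915231
C = V + |VC|·bis = (-11.4647,-14.2129)
T_A = V + ((C−V)·d_A)·d_A = V + 1.1484·d_A = (-22.5589,-18.4048)
T_B = V + ((C−V)·d_B)·d_B = V + 1.1484·d_B = (-23.1571,-16.1983)
sweep = 180° − θ = 11.0620°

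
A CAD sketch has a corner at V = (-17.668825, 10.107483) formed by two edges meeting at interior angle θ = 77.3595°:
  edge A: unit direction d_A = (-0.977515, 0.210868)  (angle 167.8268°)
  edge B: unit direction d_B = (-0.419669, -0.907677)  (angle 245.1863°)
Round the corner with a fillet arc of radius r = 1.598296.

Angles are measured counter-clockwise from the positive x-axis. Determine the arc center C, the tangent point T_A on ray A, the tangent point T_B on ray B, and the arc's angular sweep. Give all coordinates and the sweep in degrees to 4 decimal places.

bisector direction at 206.5065° = (-0.894883,-0.446300)
center distance |VC| = r/sin(θ/2) = 1.598296/sin(38.6797°) = 2.557409
C = V + |VC|·bis = (-19.9574,8.9661)
T_A = V + ((C−V)·d_A)·d_A = V + 1.9964·d_A = (-19.6204,10.5285)
T_B = V + ((C−V)·d_B)·d_B = V + 1.9964·d_B = (-18.5067,8.2954)
sweep = 180° − θ = 102.6405°

center=(-19.9574,8.9661) T_A=(-19.6204,10.5285) T_B=(-18.5067,8.2954) sweep=102.6405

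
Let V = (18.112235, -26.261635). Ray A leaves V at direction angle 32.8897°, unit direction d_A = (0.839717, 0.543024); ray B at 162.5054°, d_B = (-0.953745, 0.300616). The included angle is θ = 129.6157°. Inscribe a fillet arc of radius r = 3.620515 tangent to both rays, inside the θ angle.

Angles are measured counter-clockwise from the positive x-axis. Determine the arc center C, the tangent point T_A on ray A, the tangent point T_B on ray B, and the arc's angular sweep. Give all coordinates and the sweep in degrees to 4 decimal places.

center=(17.5763,-22.2966) T_A=(19.5423,-25.3368) T_B=(16.4879,-25.7497) sweep=50.3843

bisector direction at 97.6975° = (-0.133944,0.990989)
center distance |VC| = r/sin(θ/2) = 3.620515/sin(64.8079°) = 4.001076
C = V + |VC|·bis = (17.5763,-22.2966)
T_A = V + ((C−V)·d_A)·d_A = V + 1.7031·d_A = (19.5423,-25.3368)
T_B = V + ((C−V)·d_B)·d_B = V + 1.7031·d_B = (16.4879,-25.7497)
sweep = 180° − θ = 50.3843°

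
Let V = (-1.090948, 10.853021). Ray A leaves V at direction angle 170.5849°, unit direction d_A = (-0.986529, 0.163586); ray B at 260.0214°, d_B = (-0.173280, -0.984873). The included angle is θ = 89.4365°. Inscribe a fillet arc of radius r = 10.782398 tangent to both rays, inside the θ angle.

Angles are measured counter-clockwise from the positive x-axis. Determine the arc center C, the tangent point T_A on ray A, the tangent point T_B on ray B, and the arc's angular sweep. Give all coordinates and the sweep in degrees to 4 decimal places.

center=(-13.5971,1.9972) T_A=(-11.8332,12.6343) T_B=(-2.9778,0.1288) sweep=90.5635

bisector direction at 215.3032° = (-0.816106,-0.577902)
center distance |VC| = r/sin(θ/2) = 10.782398/sin(44.7182°) = 15.324154
C = V + |VC|·bis = (-13.5971,1.9972)
T_A = V + ((C−V)·d_A)·d_A = V + 10.8890·d_A = (-11.8332,12.6343)
T_B = V + ((C−V)·d_B)·d_B = V + 10.8890·d_B = (-2.9778,0.1288)
sweep = 180° − θ = 90.5635°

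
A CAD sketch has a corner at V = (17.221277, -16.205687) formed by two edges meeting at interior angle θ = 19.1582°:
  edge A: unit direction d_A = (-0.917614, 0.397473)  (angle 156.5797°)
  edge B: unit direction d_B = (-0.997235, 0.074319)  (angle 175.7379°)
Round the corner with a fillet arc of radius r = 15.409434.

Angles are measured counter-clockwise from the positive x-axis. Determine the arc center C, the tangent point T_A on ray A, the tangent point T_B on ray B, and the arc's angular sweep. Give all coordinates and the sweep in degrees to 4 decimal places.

center=(-72.6896,5.9471) T_A=(-66.5647,20.0870) T_B=(-73.8348,-9.4197) sweep=160.8418

bisector direction at 166.1588° = (-0.970963,0.239232)
center distance |VC| = r/sin(θ/2) = 15.409434/sin(9.5791°) = 92.599724
C = V + |VC|·bis = (-72.6896,5.9471)
T_A = V + ((C−V)·d_A)·d_A = V + 91.3086·d_A = (-66.5647,20.0870)
T_B = V + ((C−V)·d_B)·d_B = V + 91.3086·d_B = (-73.8348,-9.4197)
sweep = 180° − θ = 160.8418°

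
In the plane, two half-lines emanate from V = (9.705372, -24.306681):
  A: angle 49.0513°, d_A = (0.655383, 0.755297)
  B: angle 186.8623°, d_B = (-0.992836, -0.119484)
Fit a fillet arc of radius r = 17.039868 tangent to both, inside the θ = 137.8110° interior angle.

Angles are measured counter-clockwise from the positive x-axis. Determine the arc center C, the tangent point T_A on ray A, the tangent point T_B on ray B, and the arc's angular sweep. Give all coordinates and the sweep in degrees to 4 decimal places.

center=(1.1432,-8.1743) T_A=(14.0134,-19.3419) T_B=(3.1792,-25.0921) sweep=42.1890

bisector direction at 117.9568° = (-0.468806,0.883301)
center distance |VC| = r/sin(θ/2) = 17.039868/sin(68.9055°) = 18.263757
C = V + |VC|·bis = (1.1432,-8.1743)
T_A = V + ((C−V)·d_A)·d_A = V + 6.5733·d_A = (14.0134,-19.3419)
T_B = V + ((C−V)·d_B)·d_B = V + 6.5733·d_B = (3.1792,-25.0921)
sweep = 180° − θ = 42.1890°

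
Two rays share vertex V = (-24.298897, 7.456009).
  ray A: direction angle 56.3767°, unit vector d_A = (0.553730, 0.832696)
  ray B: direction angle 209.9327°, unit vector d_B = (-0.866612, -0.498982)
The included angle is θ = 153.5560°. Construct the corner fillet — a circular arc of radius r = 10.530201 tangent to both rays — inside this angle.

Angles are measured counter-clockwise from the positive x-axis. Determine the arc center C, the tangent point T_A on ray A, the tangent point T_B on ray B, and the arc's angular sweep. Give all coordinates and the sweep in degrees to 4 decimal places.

center=(-31.6974,15.3471) T_A=(-22.9289,9.5162) T_B=(-26.4430,6.2215) sweep=26.4440

bisector direction at 133.1547° = (-0.683971,0.729510)
center distance |VC| = r/sin(θ/2) = 10.530201/sin(76.7780°) = 10.816946
C = V + |VC|·bis = (-31.6974,15.3471)
T_A = V + ((C−V)·d_A)·d_A = V + 2.4741·d_A = (-22.9289,9.5162)
T_B = V + ((C−V)·d_B)·d_B = V + 2.4741·d_B = (-26.4430,6.2215)
sweep = 180° − θ = 26.4440°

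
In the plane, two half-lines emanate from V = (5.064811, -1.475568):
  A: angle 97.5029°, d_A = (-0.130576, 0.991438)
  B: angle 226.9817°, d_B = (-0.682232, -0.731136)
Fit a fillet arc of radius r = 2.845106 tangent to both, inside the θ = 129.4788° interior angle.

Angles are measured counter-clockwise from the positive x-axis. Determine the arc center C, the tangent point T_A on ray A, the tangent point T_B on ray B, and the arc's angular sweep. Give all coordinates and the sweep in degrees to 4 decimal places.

center=(2.0688,-0.5161) T_A=(4.8895,-0.1446) T_B=(4.1489,-2.4571) sweep=50.5212

bisector direction at 162.2423° = (-0.952355,0.304992)
center distance |VC| = r/sin(θ/2) = 2.845106/sin(64.7394°) = 3.145932
C = V + |VC|·bis = (2.0688,-0.5161)
T_A = V + ((C−V)·d_A)·d_A = V + 1.3425·d_A = (4.8895,-0.1446)
T_B = V + ((C−V)·d_B)·d_B = V + 1.3425·d_B = (4.1489,-2.4571)
sweep = 180° − θ = 50.5212°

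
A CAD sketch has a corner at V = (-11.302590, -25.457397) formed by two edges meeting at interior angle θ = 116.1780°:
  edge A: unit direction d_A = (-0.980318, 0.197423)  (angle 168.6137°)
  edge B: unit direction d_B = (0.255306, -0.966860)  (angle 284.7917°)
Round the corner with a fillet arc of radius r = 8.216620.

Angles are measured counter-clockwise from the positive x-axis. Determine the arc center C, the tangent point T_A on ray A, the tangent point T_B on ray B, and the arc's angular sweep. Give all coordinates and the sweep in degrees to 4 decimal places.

bisector direction at 226.7027° = (-0.685784,-0.727805)
center distance |VC| = r/sin(θ/2) = 8.216620/sin(58.0890°) = 9.679477
C = V + |VC|·bis = (-17.9406,-32.5022)
T_A = V + ((C−V)·d_A)·d_A = V + 5.1166·d_A = (-16.3185,-24.4473)
T_B = V + ((C−V)·d_B)·d_B = V + 5.1166·d_B = (-9.9963,-30.4044)
sweep = 180° − θ = 63.8220°

center=(-17.9406,-32.5022) T_A=(-16.3185,-24.4473) T_B=(-9.9963,-30.4044) sweep=63.8220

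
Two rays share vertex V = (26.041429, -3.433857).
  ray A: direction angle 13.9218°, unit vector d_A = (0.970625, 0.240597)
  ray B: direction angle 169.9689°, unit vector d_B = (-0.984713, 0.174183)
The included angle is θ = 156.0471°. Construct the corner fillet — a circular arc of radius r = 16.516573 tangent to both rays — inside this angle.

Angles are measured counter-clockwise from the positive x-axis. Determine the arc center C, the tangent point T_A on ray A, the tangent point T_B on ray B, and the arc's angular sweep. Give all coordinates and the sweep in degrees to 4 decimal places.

bisector direction at 91.9454° = (-0.033946,0.999424)
center distance |VC| = r/sin(θ/2) = 16.516573/sin(78.0236°) = 16.884089
C = V + |VC|·bis = (25.4683,13.4405)
T_A = V + ((C−V)·d_A)·d_A = V + 3.5036·d_A = (29.4421,-2.5909)
T_B = V + ((C−V)·d_B)·d_B = V + 3.5036·d_B = (22.5914,-2.8236)
sweep = 180° − θ = 23.9529°

center=(25.4683,13.4405) T_A=(29.4421,-2.5909) T_B=(22.5914,-2.8236) sweep=23.9529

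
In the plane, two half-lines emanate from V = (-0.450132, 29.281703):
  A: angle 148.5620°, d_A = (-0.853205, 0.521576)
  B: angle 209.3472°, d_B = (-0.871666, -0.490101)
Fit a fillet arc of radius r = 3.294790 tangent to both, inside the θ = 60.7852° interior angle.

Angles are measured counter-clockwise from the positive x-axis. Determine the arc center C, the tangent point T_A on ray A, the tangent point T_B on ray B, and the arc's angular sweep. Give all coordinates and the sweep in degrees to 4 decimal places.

bisector direction at 178.9546° = (-0.999834,0.018245)
center distance |VC| = r/sin(θ/2) = 3.294790/sin(30.3926°) = 6.512442
C = V + |VC|·bis = (-6.9615,29.4005)
T_A = V + ((C−V)·d_A)·d_A = V + 5.6175·d_A = (-5.2430,32.2117)
T_B = V + ((C−V)·d_B)·d_B = V + 5.6175·d_B = (-5.3467,26.5286)
sweep = 180° − θ = 119.2148°

center=(-6.9615,29.4005) T_A=(-5.2430,32.2117) T_B=(-5.3467,26.5286) sweep=119.2148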